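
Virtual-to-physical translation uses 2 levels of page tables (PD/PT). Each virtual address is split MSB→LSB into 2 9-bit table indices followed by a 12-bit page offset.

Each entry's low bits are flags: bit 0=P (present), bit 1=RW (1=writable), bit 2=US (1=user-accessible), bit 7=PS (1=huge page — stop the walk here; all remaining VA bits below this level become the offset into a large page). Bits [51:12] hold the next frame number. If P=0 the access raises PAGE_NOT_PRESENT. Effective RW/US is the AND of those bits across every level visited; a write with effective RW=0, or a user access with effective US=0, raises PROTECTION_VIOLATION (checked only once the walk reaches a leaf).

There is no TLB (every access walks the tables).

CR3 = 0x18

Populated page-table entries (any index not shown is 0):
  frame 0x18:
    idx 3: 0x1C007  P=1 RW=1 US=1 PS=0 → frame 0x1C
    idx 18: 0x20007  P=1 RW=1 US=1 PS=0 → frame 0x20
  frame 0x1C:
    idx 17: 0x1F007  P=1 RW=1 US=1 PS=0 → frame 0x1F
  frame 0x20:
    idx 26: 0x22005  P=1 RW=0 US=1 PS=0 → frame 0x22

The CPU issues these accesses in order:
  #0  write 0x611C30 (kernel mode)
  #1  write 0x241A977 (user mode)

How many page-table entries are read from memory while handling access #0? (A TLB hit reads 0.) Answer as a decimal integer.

Per-access translation:
#0 VA=0x611C30 (w,kernel):
  L0 @0x18[3] → 0x1C007  P=1,RW=1,US=1,PS=0
  L1 @0x1C[17] → 0x1F007  P=1,RW=1,US=1,PS=0
  → PA=0x1FC30  (2 entries read)
#1 VA=0x241A977 (w,user):
  L0 @0x18[18] → 0x20007  P=1,RW=1,US=1,PS=0
  L1 @0x20[26] → 0x22005  P=1,RW=0,US=1,PS=0
  ✗ PROTECTION_VIOLATION  [2 reads]

Entries read for #0: 2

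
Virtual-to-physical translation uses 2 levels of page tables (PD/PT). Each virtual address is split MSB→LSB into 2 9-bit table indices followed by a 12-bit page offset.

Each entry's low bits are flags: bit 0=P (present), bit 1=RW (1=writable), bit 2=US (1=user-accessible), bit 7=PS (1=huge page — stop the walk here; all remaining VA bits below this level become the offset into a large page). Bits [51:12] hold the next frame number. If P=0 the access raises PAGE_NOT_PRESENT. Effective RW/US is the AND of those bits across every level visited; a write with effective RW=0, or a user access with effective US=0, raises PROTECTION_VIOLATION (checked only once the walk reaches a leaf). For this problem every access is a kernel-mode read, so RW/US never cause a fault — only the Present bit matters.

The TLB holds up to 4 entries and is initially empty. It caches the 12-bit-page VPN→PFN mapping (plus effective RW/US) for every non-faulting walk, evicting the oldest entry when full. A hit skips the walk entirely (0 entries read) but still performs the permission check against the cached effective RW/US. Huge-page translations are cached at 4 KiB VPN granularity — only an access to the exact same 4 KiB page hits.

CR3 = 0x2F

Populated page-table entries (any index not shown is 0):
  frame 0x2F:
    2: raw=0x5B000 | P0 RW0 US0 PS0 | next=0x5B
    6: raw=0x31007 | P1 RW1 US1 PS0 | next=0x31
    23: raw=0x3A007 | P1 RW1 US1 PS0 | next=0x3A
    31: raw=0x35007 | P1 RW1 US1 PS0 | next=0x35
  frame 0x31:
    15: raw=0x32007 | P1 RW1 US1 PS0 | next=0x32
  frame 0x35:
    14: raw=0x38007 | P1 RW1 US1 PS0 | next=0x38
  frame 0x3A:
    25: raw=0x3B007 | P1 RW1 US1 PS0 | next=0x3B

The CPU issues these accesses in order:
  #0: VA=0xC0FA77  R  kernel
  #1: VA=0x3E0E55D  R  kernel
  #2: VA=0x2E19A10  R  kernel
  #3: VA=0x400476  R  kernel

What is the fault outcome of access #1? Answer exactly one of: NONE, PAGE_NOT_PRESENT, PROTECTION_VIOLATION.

Per-access translation:
#0 VA=0xC0FA77 (r,kernel):
  [0] read 0x2F idx=6: raw=0x31007 flags P=1 W=1 U=1 S=0
  [1] read 0x31 idx=15: raw=0x32007 flags P=1 W=1 U=1 S=0
  ⇒ phys 0x32A77  [2 reads]
#1 VA=0x3E0E55D (r,kernel):
  [0] read 0x2F idx=31: raw=0x35007 flags P=1 W=1 U=1 S=0
  [1] read 0x35 idx=14: raw=0x38007 flags P=1 W=1 U=1 S=0
  ⇒ phys 0x3855D  [2 reads]
#2 VA=0x2E19A10 (r,kernel):
  [0] read 0x2F idx=23: raw=0x3A007 flags P=1 W=1 U=1 S=0
  [1] read 0x3A idx=25: raw=0x3B007 flags P=1 W=1 U=1 S=0
  ⇒ phys 0x3BA10  [2 reads]
#3 VA=0x400476 (r,kernel):
  [0] read 0x2F idx=2: raw=0x5B000 flags P=0 W=0 U=0 S=0
  ✗ PAGE_NOT_PRESENT  [1 reads]

Access #1 fault: NONE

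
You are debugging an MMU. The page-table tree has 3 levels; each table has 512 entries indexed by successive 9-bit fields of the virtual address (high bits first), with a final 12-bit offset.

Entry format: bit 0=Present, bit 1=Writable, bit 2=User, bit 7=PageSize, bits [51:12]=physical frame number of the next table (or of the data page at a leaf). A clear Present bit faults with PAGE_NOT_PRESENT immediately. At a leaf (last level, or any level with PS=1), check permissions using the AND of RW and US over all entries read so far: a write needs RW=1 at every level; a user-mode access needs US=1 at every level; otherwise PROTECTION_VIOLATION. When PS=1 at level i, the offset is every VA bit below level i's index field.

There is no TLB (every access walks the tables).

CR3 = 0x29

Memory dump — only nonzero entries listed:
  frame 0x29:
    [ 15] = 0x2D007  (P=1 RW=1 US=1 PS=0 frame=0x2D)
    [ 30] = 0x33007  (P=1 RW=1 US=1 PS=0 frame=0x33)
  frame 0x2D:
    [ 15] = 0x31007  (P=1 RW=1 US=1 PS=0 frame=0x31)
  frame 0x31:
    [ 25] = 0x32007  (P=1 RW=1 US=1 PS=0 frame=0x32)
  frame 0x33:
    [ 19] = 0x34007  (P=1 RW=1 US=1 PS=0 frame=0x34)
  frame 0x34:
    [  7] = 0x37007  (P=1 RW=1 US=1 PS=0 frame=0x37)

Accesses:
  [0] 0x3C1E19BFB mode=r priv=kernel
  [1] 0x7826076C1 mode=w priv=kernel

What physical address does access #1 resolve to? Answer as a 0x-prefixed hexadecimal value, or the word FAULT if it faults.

Walk each access:
#0 VA=0x3C1E19BFB (r,kernel):
  L0 @0x29[15] → 0x2D007  P=1,RW=1,US=1,PS=0
  L1 @0x2D[15] → 0x31007  P=1,RW=1,US=1,PS=0
  L2 @0x31[25] → 0x32007  P=1,RW=1,US=1,PS=0
  ✓ 0x32BFB  — 3 lookups
#1 VA=0x7826076C1 (w,kernel):
  L0 @0x29[30] → 0x33007  P=1,RW=1,US=1,PS=0
  L1 @0x33[19] → 0x34007  P=1,RW=1,US=1,PS=0
  L2 @0x34[7] → 0x37007  P=1,RW=1,US=1,PS=0
  ✓ 0x376C1  — 3 lookups

Access #1 PA: 0x376C1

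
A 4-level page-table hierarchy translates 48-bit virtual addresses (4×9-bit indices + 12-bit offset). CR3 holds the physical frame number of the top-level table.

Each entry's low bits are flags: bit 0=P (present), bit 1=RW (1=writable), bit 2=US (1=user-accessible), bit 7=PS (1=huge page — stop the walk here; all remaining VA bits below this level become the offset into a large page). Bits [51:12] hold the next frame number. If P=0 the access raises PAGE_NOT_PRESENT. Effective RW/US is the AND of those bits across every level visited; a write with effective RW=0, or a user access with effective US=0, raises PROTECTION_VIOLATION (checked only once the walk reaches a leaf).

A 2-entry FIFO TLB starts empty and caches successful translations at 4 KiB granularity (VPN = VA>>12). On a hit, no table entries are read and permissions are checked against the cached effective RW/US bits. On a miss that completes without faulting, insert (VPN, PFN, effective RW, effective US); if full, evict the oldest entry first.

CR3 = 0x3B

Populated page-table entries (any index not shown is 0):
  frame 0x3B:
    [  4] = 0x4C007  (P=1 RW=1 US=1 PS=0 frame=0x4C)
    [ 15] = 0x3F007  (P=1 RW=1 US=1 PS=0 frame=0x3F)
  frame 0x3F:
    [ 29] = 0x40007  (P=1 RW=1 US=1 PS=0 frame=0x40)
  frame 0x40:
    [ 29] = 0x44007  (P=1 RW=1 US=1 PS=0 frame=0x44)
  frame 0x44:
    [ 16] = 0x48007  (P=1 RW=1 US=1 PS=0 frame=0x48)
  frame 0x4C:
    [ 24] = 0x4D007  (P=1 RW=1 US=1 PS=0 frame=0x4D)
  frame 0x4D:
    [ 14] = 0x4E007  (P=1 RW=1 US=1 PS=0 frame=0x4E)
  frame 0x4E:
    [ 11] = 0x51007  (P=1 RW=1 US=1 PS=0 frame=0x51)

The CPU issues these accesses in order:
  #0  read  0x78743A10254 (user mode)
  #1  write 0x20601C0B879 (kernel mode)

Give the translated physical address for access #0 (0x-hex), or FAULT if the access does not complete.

Walk each access:
#0 VA=0x78743A10254 (r,user):
  L0: frame=0x3B idx=15 entry=0x3F007 [P=1 RW=1 US=1 PS=0]
  L1: frame=0x3F idx=29 entry=0x40007 [P=1 RW=1 US=1 PS=0]
  L2: frame=0x40 idx=29 entry=0x44007 [P=1 RW=1 US=1 PS=0]
  L3: frame=0x44 idx=16 entry=0x48007 [P=1 RW=1 US=1 PS=0]
  → PA=0x48254  (4 entries read)
#1 VA=0x20601C0B879 (w,kernel):
  L0: frame=0x3B idx=4 entry=0x4C007 [P=1 RW=1 US=1 PS=0]
  L1: frame=0x4C idx=24 entry=0x4D007 [P=1 RW=1 US=1 PS=0]
  L2: frame=0x4D idx=14 entry=0x4E007 [P=1 RW=1 US=1 PS=0]
  L3: frame=0x4E idx=11 entry=0x51007 [P=1 RW=1 US=1 PS=0]
  → PA=0x51879  (4 entries read)

Access #0 PA: 0x48254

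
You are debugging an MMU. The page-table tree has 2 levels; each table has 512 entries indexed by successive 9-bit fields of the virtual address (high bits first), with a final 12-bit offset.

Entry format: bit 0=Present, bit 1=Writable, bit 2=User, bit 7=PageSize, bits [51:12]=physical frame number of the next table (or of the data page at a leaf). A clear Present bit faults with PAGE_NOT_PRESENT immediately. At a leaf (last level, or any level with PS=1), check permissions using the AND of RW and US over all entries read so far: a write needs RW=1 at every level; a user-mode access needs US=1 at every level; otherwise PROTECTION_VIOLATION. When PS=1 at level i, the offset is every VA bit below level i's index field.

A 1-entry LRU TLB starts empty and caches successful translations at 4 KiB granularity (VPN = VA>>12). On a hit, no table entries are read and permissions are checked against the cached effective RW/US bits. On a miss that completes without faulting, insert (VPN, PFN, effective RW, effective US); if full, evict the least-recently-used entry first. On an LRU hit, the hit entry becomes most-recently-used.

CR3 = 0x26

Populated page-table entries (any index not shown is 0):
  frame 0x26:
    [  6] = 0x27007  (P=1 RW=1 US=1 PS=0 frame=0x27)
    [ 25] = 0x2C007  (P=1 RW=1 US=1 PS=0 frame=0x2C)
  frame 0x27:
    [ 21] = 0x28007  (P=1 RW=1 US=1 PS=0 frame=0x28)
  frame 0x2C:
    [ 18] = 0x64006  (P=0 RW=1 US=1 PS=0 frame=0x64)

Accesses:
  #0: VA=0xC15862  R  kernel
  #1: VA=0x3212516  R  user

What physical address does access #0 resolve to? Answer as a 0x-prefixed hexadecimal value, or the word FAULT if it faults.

Per-access translation:
#0 VA=0xC15862 (r,kernel):
  L0 @0x26[6] → 0x27007  P=1,RW=1,US=1,PS=0
  L1 @0x27[21] → 0x28007  P=1,RW=1,US=1,PS=0
  ⇒ phys 0x28862  [2 reads]
#1 VA=0x3212516 (r,user):
  L0 @0x26[25] → 0x2C007  P=1,RW=1,US=1,PS=0
  L1 @0x2C[18] → 0x64006  P=0,RW=1,US=1,PS=0
  ⇒ fault: PAGE_NOT_PRESENT  — 2 lookups

Access #0 PA: 0x28862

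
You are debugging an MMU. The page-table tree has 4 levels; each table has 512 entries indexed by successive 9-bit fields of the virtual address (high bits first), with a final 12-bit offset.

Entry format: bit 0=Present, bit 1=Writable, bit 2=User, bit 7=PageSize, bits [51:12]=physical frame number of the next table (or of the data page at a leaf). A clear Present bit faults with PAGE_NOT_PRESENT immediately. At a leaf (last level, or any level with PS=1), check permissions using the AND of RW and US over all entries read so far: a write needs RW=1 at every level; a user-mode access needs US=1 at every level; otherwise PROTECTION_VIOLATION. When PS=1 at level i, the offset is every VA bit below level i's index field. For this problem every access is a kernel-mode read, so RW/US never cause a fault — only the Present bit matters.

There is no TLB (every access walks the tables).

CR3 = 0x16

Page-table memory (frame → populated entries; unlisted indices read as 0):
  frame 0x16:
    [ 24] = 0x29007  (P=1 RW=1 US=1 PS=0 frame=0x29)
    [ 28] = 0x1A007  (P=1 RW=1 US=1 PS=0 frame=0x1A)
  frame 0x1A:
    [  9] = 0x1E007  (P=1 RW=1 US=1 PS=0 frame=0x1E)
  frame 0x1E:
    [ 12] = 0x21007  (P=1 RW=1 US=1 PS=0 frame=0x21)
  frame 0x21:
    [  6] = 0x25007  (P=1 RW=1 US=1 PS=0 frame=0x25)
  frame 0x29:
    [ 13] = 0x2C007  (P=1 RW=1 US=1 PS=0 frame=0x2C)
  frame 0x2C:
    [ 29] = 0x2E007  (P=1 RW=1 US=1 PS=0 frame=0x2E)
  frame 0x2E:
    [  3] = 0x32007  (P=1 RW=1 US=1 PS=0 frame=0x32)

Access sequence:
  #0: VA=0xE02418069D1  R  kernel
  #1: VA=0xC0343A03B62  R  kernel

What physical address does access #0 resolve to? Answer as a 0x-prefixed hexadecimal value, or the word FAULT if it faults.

Walk each access:
#0 VA=0xE02418069D1 (r,kernel):
  L0: frame=0x16 idx=28 entry=0x1A007 [P=1 RW=1 US=1 PS=0]
  L1: frame=0x1A idx=9 entry=0x1E007 [P=1 RW=1 US=1 PS=0]
  L2: frame=0x1E idx=12 entry=0x21007 [P=1 RW=1 US=1 PS=0]
  L3: frame=0x21 idx=6 entry=0x25007 [P=1 RW=1 US=1 PS=0]
  ⇒ phys 0x259D1  [4 reads]
#1 VA=0xC0343A03B62 (r,kernel):
  L0: frame=0x16 idx=24 entry=0x29007 [P=1 RW=1 US=1 PS=0]
  L1: frame=0x29 idx=13 entry=0x2C007 [P=1 RW=1 US=1 PS=0]
  L2: frame=0x2C idx=29 entry=0x2E007 [P=1 RW=1 US=1 PS=0]
  L3: frame=0x2E idx=3 entry=0x32007 [P=1 RW=1 US=1 PS=0]
  ⇒ phys 0x32B62  [4 reads]

Access #0 PA: 0x259D1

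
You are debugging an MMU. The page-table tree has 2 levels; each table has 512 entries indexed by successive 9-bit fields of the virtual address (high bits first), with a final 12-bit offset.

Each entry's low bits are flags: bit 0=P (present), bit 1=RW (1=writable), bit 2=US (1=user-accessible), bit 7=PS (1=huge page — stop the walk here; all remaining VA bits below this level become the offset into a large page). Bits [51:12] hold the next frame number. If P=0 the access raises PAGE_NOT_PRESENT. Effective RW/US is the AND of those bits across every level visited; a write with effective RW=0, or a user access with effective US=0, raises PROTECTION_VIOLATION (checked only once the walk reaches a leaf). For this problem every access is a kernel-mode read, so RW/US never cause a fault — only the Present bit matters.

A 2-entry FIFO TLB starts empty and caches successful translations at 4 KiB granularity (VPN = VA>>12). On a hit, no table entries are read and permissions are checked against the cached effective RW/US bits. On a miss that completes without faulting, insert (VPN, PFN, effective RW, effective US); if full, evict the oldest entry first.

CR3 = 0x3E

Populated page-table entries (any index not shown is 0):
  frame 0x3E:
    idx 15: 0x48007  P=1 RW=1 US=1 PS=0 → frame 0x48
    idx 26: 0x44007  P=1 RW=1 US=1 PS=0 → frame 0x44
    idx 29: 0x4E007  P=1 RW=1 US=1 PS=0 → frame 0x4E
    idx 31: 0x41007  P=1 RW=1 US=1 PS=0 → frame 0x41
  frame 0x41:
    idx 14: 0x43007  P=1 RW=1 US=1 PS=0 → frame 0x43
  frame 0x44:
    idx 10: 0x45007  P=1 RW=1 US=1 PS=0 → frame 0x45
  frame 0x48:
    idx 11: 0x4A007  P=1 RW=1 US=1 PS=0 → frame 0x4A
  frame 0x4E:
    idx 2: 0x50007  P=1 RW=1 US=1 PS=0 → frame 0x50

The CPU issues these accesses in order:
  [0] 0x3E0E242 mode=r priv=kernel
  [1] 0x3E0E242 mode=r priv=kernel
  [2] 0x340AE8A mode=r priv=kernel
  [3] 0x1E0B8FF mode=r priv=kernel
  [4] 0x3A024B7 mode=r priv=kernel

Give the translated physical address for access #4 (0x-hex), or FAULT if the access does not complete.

Trace:
#0 VA=0x3E0E242 (r,kernel):
  L0 @0x3E[31] → 0x41007  P=1,RW=1,US=1,PS=0
  L1 @0x41[14] → 0x43007  P=1,RW=1,US=1,PS=0
  ✓ 0x43242  — 2 lookups
#1 VA=0x3E0E242 (r,kernel):
  TLB hit vpn=0x3E0E → PA=0x43242
#2 VA=0x340AE8A (r,kernel):
  L0 @0x3E[26] → 0x44007  P=1,RW=1,US=1,PS=0
  L1 @0x44[10] → 0x45007  P=1,RW=1,US=1,PS=0
  ✓ 0x45E8A  — 2 lookups
#3 VA=0x1E0B8FF (r,kernel):
  L0 @0x3E[15] → 0x48007  P=1,RW=1,US=1,PS=0
  L1 @0x48[11] → 0x4A007  P=1,RW=1,US=1,PS=0
  ✓ 0x4A8FF  — 2 lookups
#4 VA=0x3A024B7 (r,kernel):
  L0 @0x3E[29] → 0x4E007  P=1,RW=1,US=1,PS=0
  L1 @0x4E[2] → 0x50007  P=1,RW=1,US=1,PS=0
  ✓ 0x504B7  — 2 lookups

Access #4 PA: 0x504B7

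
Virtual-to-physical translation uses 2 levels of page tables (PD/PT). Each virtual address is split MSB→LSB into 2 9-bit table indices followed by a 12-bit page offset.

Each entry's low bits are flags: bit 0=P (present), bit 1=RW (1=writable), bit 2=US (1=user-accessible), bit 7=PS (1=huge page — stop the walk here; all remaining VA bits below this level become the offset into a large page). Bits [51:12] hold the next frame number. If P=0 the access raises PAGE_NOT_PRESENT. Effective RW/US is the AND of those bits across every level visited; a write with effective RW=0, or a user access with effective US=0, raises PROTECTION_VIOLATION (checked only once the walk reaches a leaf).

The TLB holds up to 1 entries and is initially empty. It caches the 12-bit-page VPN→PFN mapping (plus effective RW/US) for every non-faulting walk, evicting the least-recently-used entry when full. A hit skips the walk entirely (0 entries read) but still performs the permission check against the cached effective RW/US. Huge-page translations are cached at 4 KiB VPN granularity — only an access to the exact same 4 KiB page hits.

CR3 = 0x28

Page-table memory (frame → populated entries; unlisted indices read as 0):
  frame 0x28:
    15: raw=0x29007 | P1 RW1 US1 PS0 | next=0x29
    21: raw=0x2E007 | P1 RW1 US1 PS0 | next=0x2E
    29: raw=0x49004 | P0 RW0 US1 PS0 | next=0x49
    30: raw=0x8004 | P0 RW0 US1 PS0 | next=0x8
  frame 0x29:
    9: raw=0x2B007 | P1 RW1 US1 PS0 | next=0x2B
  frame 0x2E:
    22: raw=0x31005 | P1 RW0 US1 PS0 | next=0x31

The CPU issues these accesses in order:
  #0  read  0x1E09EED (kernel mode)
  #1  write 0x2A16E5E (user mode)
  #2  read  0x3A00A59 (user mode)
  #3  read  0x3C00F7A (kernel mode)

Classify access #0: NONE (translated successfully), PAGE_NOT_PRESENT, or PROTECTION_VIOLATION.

Per-access translation:
#0 VA=0x1E09EED (r,kernel):
  lvl0: tbl 0x28, slot 15 ⇒ 0x29007 (P1/RW1/US1/PS0)
  lvl1: tbl 0x29, slot 9 ⇒ 0x2B007 (P1/RW1/US1/PS0)
  ⇒ phys 0x2BEED  [2 reads]
#1 VA=0x2A16E5E (w,user):
  lvl0: tbl 0x28, slot 21 ⇒ 0x2E007 (P1/RW1/US1/PS0)
  lvl1: tbl 0x2E, slot 22 ⇒ 0x31005 (P1/RW0/US1/PS0)
  → PROTECTION_VIOLATION  (2 entries read)
#2 VA=0x3A00A59 (r,user):
  lvl0: tbl 0x28, slot 29 ⇒ 0x49004 (P0/RW0/US1/PS0)
  → PAGE_NOT_PRESENT  (1 entries read)
#3 VA=0x3C00F7A (r,kernel):
  lvl0: tbl 0x28, slot 30 ⇒ 0x8004 (P0/RW0/US1/PS0)
  → PAGE_NOT_PRESENT  (1 entries read)

Access #0 fault: NONE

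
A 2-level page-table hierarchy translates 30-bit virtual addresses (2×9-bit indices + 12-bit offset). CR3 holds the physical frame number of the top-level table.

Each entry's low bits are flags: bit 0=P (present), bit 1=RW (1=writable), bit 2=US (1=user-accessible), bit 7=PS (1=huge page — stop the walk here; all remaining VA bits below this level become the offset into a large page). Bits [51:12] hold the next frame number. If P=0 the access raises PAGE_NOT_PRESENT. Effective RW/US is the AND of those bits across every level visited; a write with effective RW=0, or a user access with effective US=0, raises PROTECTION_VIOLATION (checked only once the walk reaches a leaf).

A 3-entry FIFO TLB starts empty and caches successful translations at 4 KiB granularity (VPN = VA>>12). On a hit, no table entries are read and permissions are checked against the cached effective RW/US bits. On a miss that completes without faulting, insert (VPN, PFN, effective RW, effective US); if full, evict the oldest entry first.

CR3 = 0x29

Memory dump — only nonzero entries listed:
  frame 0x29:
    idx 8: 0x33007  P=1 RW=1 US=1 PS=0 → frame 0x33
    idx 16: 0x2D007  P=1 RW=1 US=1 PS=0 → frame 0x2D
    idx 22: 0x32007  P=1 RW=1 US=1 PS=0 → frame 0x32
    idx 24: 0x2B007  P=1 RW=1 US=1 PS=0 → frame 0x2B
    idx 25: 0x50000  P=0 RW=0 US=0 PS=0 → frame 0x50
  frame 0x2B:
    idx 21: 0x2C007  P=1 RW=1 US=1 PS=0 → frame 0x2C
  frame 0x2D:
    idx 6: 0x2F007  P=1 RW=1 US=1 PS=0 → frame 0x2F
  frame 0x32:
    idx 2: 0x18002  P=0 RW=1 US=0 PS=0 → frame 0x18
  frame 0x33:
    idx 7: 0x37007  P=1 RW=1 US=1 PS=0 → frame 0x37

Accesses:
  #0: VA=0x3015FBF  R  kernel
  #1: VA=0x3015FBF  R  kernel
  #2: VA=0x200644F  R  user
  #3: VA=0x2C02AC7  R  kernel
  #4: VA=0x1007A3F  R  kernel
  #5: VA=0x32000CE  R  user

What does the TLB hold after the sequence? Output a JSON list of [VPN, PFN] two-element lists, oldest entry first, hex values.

Trace:
#0 VA=0x3015FBF (r,kernel):
  L0: frame=0x29 idx=24 entry=0x2B007 [P=1 RW=1 US=1 PS=0]
  L1: frame=0x2B idx=21 entry=0x2C007 [P=1 RW=1 US=1 PS=0]
  ✓ 0x2CFBF  — 2 lookups
#1 VA=0x3015FBF (r,kernel):
  TLB hit vpn=0x3015 → PA=0x2CFBF
#2 VA=0x200644F (r,user):
  L0: frame=0x29 idx=16 entry=0x2D007 [P=1 RW=1 US=1 PS=0]
  L1: frame=0x2D idx=6 entry=0x2F007 [P=1 RW=1 US=1 PS=0]
  ✓ 0x2F44F  — 2 lookups
#3 VA=0x2C02AC7 (r,kernel):
  L0: frame=0x29 idx=22 entry=0x32007 [P=1 RW=1 US=1 PS=0]
  L1: frame=0x32 idx=2 entry=0x18002 [P=0 RW=1 US=0 PS=0]
  ✗ PAGE_NOT_PRESENT  [2 reads]
#4 VA=0x1007A3F (r,kernel):
  L0: frame=0x29 idx=8 entry=0x33007 [P=1 RW=1 US=1 PS=0]
  L1: frame=0x33 idx=7 entry=0x37007 [P=1 RW=1 US=1 PS=0]
  ✓ 0x37A3F  — 2 lookups
#5 VA=0x32000CE (r,user):
  L0: frame=0x29 idx=25 entry=0x50000 [P=0 RW=0 US=0 PS=0]
  ✗ PAGE_NOT_PRESENT  [1 reads]

TLB: [["0x3015", "0x2C"], ["0x2006", "0x2F"], ["0x1007", "0x37"]]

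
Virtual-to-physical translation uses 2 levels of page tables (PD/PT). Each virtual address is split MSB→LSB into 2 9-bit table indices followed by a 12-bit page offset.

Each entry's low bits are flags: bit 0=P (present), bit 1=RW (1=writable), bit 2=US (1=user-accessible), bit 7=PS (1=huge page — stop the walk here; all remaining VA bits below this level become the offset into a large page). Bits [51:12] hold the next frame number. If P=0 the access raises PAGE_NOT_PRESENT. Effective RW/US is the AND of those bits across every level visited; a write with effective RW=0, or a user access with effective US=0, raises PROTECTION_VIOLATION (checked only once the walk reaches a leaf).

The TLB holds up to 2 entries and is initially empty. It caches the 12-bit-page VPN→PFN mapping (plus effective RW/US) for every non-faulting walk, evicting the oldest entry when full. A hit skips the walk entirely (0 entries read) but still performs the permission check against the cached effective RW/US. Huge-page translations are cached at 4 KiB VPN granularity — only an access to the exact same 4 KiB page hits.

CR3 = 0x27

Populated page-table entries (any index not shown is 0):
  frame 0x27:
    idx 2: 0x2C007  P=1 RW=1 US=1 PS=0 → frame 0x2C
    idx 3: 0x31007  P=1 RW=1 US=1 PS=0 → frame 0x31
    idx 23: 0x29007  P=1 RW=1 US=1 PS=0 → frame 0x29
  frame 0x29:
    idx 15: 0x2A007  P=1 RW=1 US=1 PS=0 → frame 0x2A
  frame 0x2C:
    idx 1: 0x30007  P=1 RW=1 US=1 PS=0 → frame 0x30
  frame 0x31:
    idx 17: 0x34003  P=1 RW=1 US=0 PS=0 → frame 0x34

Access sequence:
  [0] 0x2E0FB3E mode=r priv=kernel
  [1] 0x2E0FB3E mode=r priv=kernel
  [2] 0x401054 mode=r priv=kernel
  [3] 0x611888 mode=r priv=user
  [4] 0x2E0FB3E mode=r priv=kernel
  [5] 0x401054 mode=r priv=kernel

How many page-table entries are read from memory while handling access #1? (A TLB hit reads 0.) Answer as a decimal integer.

Per-access translation:
#0 VA=0x2E0FB3E (r,kernel):
  [0] read 0x27 idx=23: raw=0x29007 flags P=1 W=1 U=1 S=0
  [1] read 0x29 idx=15: raw=0x2A007 flags P=1 W=1 U=1 S=0
  → PA=0x2AB3E  (2 entries read)
#1 VA=0x2E0FB3E (r,kernel):
  TLB hit vpn=0x2E0F → PA=0x2AB3E
#2 VA=0x401054 (r,kernel):
  [0] read 0x27 idx=2: raw=0x2C007 flags P=1 W=1 U=1 S=0
  [1] read 0x2C idx=1: raw=0x30007 flags P=1 W=1 U=1 S=0
  → PA=0x30054  (2 entries read)
#3 VA=0x611888 (r,user):
  [0] read 0x27 idx=3: raw=0x31007 flags P=1 W=1 U=1 S=0
  [1] read 0x31 idx=17: raw=0x34003 flags P=1 W=1 U=0 S=0
  ✗ PROTECTION_VIOLATION  [2 reads]
#4 VA=0x2E0FB3E (r,kernel):
  TLB hit vpn=0x2E0F → PA=0x2AB3E
#5 VA=0x401054 (r,kernel):
  TLB hit vpn=0x401 → PA=0x30054

Entries read for #1: 0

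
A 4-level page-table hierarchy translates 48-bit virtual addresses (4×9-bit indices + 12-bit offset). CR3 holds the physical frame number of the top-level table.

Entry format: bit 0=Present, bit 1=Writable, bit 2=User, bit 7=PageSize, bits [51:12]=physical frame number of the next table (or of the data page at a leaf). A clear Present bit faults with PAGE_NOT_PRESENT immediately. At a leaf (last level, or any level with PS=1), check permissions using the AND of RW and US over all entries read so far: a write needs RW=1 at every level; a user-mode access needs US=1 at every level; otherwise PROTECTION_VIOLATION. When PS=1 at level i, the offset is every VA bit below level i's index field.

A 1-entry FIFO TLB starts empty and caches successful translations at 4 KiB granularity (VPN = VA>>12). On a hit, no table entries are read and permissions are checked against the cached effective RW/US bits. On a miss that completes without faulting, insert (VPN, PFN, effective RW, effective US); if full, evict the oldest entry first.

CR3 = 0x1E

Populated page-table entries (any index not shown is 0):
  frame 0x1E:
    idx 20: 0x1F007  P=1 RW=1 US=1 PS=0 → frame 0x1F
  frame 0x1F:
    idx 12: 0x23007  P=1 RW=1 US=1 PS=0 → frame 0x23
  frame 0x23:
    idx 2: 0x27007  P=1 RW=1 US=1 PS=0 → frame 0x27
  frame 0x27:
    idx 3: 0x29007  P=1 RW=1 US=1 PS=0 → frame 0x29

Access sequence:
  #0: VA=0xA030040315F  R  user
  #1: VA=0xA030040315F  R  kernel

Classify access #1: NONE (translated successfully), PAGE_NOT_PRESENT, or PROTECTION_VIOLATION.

Trace:
#0 VA=0xA030040315F (r,user):
  L0 @0x1E[20] → 0x1F007  P=1,RW=1,US=1,PS=0
  L1 @0x1F[12] → 0x23007  P=1,RW=1,US=1,PS=0
  L2 @0x23[2] → 0x27007  P=1,RW=1,US=1,PS=0
  L3 @0x27[3] → 0x29007  P=1,RW=1,US=1,PS=0
  → PA=0x2915F  (4 entries read)
#1 VA=0xA030040315F (r,kernel):
  TLB hit vpn=0xA0300403 → PA=0x2915F

Access #1 fault: NONE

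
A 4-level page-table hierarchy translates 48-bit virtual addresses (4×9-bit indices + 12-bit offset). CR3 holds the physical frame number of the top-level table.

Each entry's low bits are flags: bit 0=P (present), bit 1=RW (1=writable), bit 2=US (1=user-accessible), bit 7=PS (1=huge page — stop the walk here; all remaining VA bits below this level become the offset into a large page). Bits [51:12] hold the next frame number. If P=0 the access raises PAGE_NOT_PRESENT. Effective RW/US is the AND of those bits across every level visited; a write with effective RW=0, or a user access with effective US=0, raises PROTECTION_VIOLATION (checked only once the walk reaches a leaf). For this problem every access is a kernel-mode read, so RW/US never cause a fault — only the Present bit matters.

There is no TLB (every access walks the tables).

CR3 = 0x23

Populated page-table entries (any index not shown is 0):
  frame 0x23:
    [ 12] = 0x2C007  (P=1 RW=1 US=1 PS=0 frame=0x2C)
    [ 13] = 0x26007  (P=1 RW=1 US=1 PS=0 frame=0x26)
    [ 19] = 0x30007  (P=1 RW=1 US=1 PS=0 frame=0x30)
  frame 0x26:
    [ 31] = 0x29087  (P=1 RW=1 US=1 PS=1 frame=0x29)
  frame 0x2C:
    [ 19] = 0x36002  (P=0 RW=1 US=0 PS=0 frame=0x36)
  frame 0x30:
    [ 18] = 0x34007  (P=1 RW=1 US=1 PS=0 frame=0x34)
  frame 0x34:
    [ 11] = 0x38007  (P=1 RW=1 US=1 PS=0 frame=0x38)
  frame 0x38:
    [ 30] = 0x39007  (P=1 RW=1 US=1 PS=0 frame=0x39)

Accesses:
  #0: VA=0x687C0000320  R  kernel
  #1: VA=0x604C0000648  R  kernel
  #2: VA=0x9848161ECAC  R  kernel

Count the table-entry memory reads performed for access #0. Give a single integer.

Walk each access:
#0 VA=0x687C0000320 (r,kernel):
  L0: frame=0x23 idx=13 entry=0x26007 [P=1 RW=1 US=1 PS=0]
  L1: frame=0x26 idx=31 entry=0x29087 [P=1 RW=1 US=1 PS=1]
  ✓ 0x29320 (huge @L1)  — 2 lookups
#1 VA=0x604C0000648 (r,kernel):
  L0: frame=0x23 idx=12 entry=0x2C007 [P=1 RW=1 US=1 PS=0]
  L1: frame=0x2C idx=19 entry=0x36002 [P=0 RW=1 US=0 PS=0]
  ⇒ fault: PAGE_NOT_PRESENT  — 2 lookups
#2 VA=0x9848161ECAC (r,kernel):
  L0: frame=0x23 idx=19 entry=0x30007 [P=1 RW=1 US=1 PS=0]
  L1: frame=0x30 idx=18 entry=0x34007 [P=1 RW=1 US=1 PS=0]
  L2: frame=0x34 idx=11 entry=0x38007 [P=1 RW=1 US=1 PS=0]
  L3: frame=0x38 idx=30 entry=0x39007 [P=1 RW=1 US=1 PS=0]
  ✓ 0x39CAC  — 4 lookups

Entries read for #0: 2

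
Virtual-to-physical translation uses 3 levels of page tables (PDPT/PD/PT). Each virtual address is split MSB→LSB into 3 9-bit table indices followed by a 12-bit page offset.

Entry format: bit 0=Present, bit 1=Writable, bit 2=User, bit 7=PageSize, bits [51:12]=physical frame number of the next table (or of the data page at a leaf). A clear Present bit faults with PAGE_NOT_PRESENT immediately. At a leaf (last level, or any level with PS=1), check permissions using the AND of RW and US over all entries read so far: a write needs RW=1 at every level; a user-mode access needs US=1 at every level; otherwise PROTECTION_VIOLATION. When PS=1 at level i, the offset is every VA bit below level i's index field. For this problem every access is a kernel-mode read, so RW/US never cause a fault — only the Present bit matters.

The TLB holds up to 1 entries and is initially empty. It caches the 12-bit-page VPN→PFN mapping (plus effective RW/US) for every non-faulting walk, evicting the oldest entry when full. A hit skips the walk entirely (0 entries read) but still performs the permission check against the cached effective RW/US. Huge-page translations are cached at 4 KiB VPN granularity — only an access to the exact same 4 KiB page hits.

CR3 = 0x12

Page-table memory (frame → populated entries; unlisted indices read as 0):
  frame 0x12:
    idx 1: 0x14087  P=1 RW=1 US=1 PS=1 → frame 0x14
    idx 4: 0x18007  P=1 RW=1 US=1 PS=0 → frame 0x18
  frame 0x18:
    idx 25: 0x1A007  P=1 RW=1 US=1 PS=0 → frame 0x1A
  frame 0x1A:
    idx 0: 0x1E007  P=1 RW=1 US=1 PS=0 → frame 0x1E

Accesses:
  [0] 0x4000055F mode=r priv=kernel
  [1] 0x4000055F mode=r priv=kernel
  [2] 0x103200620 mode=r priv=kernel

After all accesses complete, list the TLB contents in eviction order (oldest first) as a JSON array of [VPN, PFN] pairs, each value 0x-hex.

Per-access translation:
#0 VA=0x4000055F (r,kernel):
  lvl0: tbl 0x12, slot 1 ⇒ 0x14087 (P1/RW1/US1/PS1)
  → PA=0x1455F (huge @L0)  (1 entries read)
#1 VA=0x4000055F (r,kernel):
  TLB hit vpn=0x40000 → PA=0x1455F
#2 VA=0x103200620 (r,kernel):
  lvl0: tbl 0x12, slot 4 ⇒ 0x18007 (P1/RW1/US1/PS0)
  lvl1: tbl 0x18, slot 25 ⇒ 0x1A007 (P1/RW1/US1/PS0)
  lvl2: tbl 0x1A, slot 0 ⇒ 0x1E007 (P1/RW1/US1/PS0)
  → PA=0x1E620  (3 entries read)

TLB: [["0x103200", "0x1E"]]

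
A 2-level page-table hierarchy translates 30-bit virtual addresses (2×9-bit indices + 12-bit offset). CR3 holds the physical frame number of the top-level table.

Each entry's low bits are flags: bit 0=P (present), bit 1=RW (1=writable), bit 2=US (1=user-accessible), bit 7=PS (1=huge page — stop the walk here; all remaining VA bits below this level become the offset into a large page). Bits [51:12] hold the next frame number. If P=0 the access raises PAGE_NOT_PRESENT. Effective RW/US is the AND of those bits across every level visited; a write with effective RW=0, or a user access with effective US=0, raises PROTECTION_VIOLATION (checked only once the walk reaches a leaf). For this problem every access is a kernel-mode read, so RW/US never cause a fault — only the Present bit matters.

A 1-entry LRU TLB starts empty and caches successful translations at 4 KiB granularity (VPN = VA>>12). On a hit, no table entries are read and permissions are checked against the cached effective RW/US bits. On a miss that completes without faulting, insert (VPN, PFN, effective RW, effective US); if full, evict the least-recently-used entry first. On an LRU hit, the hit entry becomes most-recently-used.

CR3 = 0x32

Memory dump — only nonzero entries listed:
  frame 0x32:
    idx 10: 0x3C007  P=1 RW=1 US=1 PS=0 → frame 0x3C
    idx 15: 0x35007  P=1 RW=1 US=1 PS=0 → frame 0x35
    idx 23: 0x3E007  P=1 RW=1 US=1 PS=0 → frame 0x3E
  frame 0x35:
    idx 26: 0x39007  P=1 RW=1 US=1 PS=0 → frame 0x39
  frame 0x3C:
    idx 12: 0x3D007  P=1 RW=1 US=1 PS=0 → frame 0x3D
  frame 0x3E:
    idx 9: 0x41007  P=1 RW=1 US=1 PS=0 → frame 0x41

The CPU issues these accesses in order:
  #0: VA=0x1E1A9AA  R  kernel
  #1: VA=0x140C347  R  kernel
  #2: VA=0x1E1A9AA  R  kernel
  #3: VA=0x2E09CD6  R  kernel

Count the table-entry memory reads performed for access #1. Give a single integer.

Per-access translation:
#0 VA=0x1E1A9AA (r,kernel):
  lvl0: tbl 0x32, slot 15 ⇒ 0x35007 (P1/RW1/US1/PS0)
  lvl1: tbl 0x35, slot 26 ⇒ 0x39007 (P1/RW1/US1/PS0)
  ⇒ phys 0x399AA  [2 reads]
#1 VA=0x140C347 (r,kernel):
  lvl0: tbl 0x32, slot 10 ⇒ 0x3C007 (P1/RW1/US1/PS0)
  lvl1: tbl 0x3C, slot 12 ⇒ 0x3D007 (P1/RW1/US1/PS0)
  ⇒ phys 0x3D347  [2 reads]
#2 VA=0x1E1A9AA (r,kernel):
  lvl0: tbl 0x32, slot 15 ⇒ 0x35007 (P1/RW1/US1/PS0)
  lvl1: tbl 0x35, slot 26 ⇒ 0x39007 (P1/RW1/US1/PS0)
  ⇒ phys 0x399AA  [2 reads]
#3 VA=0x2E09CD6 (r,kernel):
  lvl0: tbl 0x32, slot 23 ⇒ 0x3E007 (P1/RW1/US1/PS0)
  lvl1: tbl 0x3E, slot 9 ⇒ 0x41007 (P1/RW1/US1/PS0)
  ⇒ phys 0x41CD6  [2 reads]

Entries read for #1: 2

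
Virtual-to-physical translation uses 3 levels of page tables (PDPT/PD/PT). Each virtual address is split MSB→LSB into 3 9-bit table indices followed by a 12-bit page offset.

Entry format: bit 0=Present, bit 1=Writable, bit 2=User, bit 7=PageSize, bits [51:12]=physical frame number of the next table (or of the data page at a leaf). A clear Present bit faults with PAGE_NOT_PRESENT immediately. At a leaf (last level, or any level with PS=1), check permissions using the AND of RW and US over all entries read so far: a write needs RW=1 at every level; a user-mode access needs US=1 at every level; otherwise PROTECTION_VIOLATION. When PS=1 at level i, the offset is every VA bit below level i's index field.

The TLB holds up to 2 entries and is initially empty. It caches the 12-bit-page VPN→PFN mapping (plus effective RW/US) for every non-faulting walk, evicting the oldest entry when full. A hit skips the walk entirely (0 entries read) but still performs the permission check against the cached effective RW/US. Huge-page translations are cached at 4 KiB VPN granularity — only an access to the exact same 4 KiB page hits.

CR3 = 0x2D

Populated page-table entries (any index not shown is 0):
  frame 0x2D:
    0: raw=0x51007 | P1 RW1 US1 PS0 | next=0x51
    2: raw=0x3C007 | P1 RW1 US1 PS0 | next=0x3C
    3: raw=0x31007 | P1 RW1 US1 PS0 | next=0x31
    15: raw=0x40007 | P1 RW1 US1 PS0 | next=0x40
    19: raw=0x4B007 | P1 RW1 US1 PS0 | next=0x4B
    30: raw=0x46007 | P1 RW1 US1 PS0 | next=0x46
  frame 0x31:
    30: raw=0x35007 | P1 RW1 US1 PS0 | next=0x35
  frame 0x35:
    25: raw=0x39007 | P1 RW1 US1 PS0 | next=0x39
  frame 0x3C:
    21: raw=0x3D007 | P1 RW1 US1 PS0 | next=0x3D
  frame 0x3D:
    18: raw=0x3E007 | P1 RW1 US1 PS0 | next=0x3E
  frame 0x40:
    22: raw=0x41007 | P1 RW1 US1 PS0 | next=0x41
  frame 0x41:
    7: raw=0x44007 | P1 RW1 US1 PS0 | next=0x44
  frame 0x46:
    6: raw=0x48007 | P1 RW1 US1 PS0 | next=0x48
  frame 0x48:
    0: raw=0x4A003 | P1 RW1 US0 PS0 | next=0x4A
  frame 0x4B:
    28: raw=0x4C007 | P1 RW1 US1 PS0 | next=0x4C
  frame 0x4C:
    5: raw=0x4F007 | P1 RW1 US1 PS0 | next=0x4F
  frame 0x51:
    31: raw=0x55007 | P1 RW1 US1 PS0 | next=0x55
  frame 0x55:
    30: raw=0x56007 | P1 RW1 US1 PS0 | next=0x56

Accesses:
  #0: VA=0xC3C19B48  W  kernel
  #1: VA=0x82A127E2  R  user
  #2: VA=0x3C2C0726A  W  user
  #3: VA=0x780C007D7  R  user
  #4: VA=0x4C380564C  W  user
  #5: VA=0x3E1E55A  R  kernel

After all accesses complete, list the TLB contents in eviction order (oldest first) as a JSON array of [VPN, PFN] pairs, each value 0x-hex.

Per-access translation:
#0 VA=0xC3C19B48 (w,kernel):
  [0] read 0x2D idx=3: raw=0x31007 flags P=1 W=1 U=1 S=0
  [1] read 0x31 idx=30: raw=0x35007 flags P=1 W=1 U=1 S=0
  [2] read 0x35 idx=25: raw=0x39007 flags P=1 W=1 U=1 S=0
  → PA=0x39B48  (3 entries read)
#1 VA=0x82A127E2 (r,user):
  [0] read 0x2D idx=2: raw=0x3C007 flags P=1 W=1 U=1 S=0
  [1] read 0x3C idx=21: raw=0x3D007 flags P=1 W=1 U=1 S=0
  [2] read 0x3D idx=18: raw=0x3E007 flags P=1 W=1 U=1 S=0
  → PA=0x3E7E2  (3 entries read)
#2 VA=0x3C2C0726A (w,user):
  [0] read 0x2D idx=15: raw=0x40007 flags P=1 W=1 U=1 S=0
  [1] read 0x40 idx=22: raw=0x41007 flags P=1 W=1 U=1 S=0
  [2] read 0x41 idx=7: raw=0x44007 flags P=1 W=1 U=1 S=0
  → PA=0x4426A  (3 entries read)
#3 VA=0x780C007D7 (r,user):
  [0] read 0x2D idx=30: raw=0x46007 flags P=1 W=1 U=1 S=0
  [1] read 0x46 idx=6: raw=0x48007 flags P=1 W=1 U=1 S=0
  [2] read 0x48 idx=0: raw=0x4A003 flags P=1 W=1 U=0 S=0
  → PROTECTION_VIOLATION  (3 entries read)
#4 VA=0x4C380564C (w,user):
  [0] read 0x2D idx=19: raw=0x4B007 flags P=1 W=1 U=1 S=0
  [1] read 0x4B idx=28: raw=0x4C007 flags P=1 W=1 U=1 S=0
  [2] read 0x4C idx=5: raw=0x4F007 flags P=1 W=1 U=1 S=0
  → PA=0x4F64C  (3 entries read)
#5 VA=0x3E1E55A (r,kernel):
  [0] read 0x2D idx=0: raw=0x51007 flags P=1 W=1 U=1 S=0
  [1] read 0x51 idx=31: raw=0x55007 flags P=1 W=1 U=1 S=0
  [2] read 0x55 idx=30: raw=0x56007 flags P=1 W=1 U=1 S=0
  → PA=0x5655A  (3 entries read)

TLB: [["0x4C3805", "0x4F"], ["0x3E1E", "0x56"]]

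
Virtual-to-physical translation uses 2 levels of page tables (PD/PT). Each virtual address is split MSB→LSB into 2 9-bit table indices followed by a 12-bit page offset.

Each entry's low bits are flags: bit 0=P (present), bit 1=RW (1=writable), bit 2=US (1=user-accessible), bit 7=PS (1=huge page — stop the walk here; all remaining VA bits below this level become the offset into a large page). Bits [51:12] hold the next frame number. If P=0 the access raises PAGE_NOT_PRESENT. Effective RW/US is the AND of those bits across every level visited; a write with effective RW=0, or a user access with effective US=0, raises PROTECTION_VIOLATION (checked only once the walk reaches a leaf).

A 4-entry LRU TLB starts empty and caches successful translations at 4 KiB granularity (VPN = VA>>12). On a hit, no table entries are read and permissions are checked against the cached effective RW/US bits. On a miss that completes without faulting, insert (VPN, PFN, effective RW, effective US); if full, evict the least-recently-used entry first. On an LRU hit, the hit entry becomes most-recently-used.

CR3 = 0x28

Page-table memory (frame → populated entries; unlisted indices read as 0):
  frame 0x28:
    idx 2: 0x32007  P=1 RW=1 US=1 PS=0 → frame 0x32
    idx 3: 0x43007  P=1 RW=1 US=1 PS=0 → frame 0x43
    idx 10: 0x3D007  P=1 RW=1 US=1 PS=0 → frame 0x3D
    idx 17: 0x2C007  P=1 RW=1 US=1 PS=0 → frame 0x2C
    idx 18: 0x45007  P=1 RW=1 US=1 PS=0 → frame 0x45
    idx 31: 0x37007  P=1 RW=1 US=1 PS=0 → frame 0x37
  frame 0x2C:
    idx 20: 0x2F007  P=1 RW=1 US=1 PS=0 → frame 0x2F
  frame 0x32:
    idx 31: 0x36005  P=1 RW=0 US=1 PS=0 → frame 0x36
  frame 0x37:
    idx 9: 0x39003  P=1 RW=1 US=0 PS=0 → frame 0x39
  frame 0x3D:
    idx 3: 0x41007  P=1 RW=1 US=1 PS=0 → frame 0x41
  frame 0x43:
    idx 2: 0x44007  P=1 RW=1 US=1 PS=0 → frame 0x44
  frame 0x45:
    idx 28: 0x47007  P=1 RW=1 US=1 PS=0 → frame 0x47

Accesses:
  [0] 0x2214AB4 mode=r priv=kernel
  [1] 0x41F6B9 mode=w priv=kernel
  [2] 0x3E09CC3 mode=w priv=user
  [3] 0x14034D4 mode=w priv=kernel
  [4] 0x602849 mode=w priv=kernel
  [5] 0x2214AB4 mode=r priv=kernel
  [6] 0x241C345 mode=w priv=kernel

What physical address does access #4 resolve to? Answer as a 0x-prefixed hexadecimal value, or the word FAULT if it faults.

Per-access translation:
#0 VA=0x2214AB4 (r,kernel):
  lvl0: tbl 0x28, slot 17 ⇒ 0x2C007 (P1/RW1/US1/PS0)
  lvl1: tbl 0x2C, slot 20 ⇒ 0x2F007 (P1/RW1/US1/PS0)
  ✓ 0x2FAB4  — 2 lookups
#1 VA=0x41F6B9 (w,kernel):
  lvl0: tbl 0x28, slot 2 ⇒ 0x32007 (P1/RW1/US1/PS0)
  lvl1: tbl 0x32, slot 31 ⇒ 0x36005 (P1/RW0/US1/PS0)
  ✗ PROTECTION_VIOLATION  [2 reads]
#2 VA=0x3E09CC3 (w,user):
  lvl0: tbl 0x28, slot 31 ⇒ 0x37007 (P1/RW1/US1/PS0)
  lvl1: tbl 0x37, slot 9 ⇒ 0x39003 (P1/RW1/US0/PS0)
  ✗ PROTECTION_VIOLATION  [2 reads]
#3 VA=0x14034D4 (w,kernel):
  lvl0: tbl 0x28, slot 10 ⇒ 0x3D007 (P1/RW1/US1/PS0)
  lvl1: tbl 0x3D, slot 3 ⇒ 0x41007 (P1/RW1/US1/PS0)
  ✓ 0x414D4  — 2 lookups
#4 VA=0x602849 (w,kernel):
  lvl0: tbl 0x28, slot 3 ⇒ 0x43007 (P1/RW1/US1/PS0)
  lvl1: tbl 0x43, slot 2 ⇒ 0x44007 (P1/RW1/US1/PS0)
  ✓ 0x44849  — 2 lookups
#5 VA=0x2214AB4 (r,kernel):
  TLB hit vpn=0x2214 → PA=0x2FAB4
#6 VA=0x241C345 (w,kernel):
  lvl0: tbl 0x28, slot 18 ⇒ 0x45007 (P1/RW1/US1/PS0)
  lvl1: tbl 0x45, slot 28 ⇒ 0x47007 (P1/RW1/US1/PS0)
  ✓ 0x47345  — 2 lookups

Access #4 PA: 0x44849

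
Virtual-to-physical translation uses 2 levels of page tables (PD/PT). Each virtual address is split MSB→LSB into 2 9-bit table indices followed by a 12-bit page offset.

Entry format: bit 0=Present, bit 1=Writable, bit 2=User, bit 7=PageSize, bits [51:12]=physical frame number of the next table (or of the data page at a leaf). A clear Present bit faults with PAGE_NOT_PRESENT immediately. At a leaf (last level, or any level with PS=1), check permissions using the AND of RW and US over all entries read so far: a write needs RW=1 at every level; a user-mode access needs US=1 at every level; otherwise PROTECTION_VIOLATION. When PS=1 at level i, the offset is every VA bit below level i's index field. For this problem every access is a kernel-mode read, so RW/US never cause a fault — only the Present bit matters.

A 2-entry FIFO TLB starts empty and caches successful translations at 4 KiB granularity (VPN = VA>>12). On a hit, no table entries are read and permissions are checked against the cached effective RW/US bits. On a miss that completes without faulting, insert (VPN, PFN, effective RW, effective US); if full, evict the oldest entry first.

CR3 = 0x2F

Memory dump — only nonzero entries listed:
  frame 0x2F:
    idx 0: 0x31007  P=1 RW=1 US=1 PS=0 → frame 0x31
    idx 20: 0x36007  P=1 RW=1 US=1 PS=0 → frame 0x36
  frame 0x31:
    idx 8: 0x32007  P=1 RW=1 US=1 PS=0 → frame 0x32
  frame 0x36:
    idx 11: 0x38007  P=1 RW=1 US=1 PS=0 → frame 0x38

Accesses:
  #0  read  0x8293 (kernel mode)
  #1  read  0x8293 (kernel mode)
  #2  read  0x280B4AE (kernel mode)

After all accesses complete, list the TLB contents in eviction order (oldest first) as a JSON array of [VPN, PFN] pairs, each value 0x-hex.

Per-access translation:
#0 VA=0x8293 (r,kernel):
  lvl0: tbl 0x2F, slot 0 ⇒ 0x31007 (P1/RW1/US1/PS0)
  lvl1: tbl 0x31, slot 8 ⇒ 0x32007 (P1/RW1/US1/PS0)
  ⇒ phys 0x32293  [2 reads]
#1 VA=0x8293 (r,kernel):
  TLB hit vpn=0x8 → PA=0x32293
#2 VA=0x280B4AE (r,kernel):
  lvl0: tbl 0x2F, slot 20 ⇒ 0x36007 (P1/RW1/US1/PS0)
  lvl1: tbl 0x36, slot 11 ⇒ 0x38007 (P1/RW1/US1/PS0)
  ⇒ phys 0x384AE  [2 reads]

TLB: [["0x8", "0x32"], ["0x280B", "0x38"]]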